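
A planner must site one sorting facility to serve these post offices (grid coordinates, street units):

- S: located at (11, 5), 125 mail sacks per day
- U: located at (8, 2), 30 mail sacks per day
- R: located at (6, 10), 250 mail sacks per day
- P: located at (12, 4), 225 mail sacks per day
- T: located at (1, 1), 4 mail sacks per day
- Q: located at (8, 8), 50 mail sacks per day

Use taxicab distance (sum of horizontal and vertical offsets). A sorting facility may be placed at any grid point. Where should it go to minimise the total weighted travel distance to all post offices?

(11, 5)

Manhattan distance separates: Σwᵢ(|x−xᵢ|+|y−yᵢ|) = Σwᵢ|x−xᵢ| + Σwᵢ|y−yᵢ|, so x and y are optimised independently as 1-D weighted medians.
Total weight W = 684; half = 342.
x-coordinate, sorted with cumulative weight:
  x=1 (T, w=4) cum 4
  x=6 (R, w=250) cum 254
  x=8 (U, w=30) cum 284
  x=8 (Q, w=50) cum 334
  x=11 (S, w=125) cum 459  ← median
  x=12 (P, w=225) cum 684
⇒ x* = 11
y-coordinate, sorted with cumulative weight:
  y=1 (T, w=4) cum 4
  y=2 (U, w=30) cum 34
  y=4 (P, w=225) cum 259
  y=5 (S, w=125) cum 384  ← median
  y=8 (Q, w=50) cum 434
  y=10 (R, w=250) cum 684
⇒ y* = 5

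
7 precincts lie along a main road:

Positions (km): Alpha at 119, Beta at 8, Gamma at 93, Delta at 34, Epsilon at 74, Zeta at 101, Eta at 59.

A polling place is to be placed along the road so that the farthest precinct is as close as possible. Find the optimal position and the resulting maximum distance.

location 63.5, max distance 55.5

The 1-center on a line is the midpoint of the two extreme points: leftmost at 8, rightmost at 119.
Optimal location = (8 + 119)/2 = 63.5; maximum distance = (119 − 8)/2 = 55.5.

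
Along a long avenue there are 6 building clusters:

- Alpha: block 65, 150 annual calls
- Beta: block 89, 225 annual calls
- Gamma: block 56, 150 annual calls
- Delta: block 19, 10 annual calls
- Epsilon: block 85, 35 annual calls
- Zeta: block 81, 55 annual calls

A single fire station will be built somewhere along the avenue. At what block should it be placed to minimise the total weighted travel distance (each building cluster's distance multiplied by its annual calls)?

For a sum of weighted absolute distances on a line, the optimum is the weighted median (not the mean). Total weight W = 625; half-weight = 312.5.
Sort by position and accumulate weight:
  block 19 (Delta, w=10) → cum 10
  block 56 (Gamma, w=150) → cum 160
  block 65 (Alpha, w=150) → cum 310
  block 81 (Zeta, w=55) → cum 365  ≥ 312.5 → median here
  block 85 (Epsilon, w=35) → cum 400
  block 89 (Beta, w=225) → cum 625
Optimal location: block 81.

x = 81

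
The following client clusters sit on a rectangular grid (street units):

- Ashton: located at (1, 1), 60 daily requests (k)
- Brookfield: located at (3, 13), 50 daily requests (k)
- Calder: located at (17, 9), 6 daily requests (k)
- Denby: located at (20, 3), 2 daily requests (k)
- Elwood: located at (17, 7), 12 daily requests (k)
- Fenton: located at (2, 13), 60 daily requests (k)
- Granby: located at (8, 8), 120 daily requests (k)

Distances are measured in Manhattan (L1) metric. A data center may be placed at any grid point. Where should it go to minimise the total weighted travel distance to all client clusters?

Manhattan distance separates: Σwᵢ(|x−xᵢ|+|y−yᵢ|) = Σwᵢ|x−xᵢ| + Σwᵢ|y−yᵢ|, so x and y are optimised independently as 1-D weighted medians.
Total weight W = 310; half = 155.
x-coordinate, sorted with cumulative weight:
  x=1 (Ashton, w=60) cum 60
  x=2 (Fenton, w=60) cum 120
  x=3 (Brookfield, w=50) cum 170  ← median
  x=8 (Granby, w=120) cum 290
  x=17 (Calder, w=6) cum 296
  x=17 (Elwood, w=12) cum 308
  x=20 (Denby, w=2) cum 310
⇒ x* = 3
y-coordinate, sorted with cumulative weight:
  y=1 (Ashton, w=60) cum 60
  y=3 (Denby, w=2) cum 62
  y=7 (Elwood, w=12) cum 74
  y=8 (Granby, w=120) cum 194  ← median
  y=9 (Calder, w=6) cum 200
  y=13 (Brookfield, w=50) cum 250
  y=13 (Fenton, w=60) cum 310
⇒ y* = 8

(3, 8)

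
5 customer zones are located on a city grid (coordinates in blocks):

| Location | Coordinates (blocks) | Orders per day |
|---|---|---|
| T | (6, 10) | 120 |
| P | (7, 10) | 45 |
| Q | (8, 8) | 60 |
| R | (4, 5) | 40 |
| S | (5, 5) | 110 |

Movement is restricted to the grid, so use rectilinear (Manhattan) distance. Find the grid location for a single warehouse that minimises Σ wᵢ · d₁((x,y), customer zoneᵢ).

(6, 8)

Manhattan distance separates: Σwᵢ(|x−xᵢ|+|y−yᵢ|) = Σwᵢ|x−xᵢ| + Σwᵢ|y−yᵢ|, so x and y are optimised independently as 1-D weighted medians.
Total weight W = 375; half = 187.5.
x-coordinate, sorted with cumulative weight:
  x=4 (R, w=40) cum 40
  x=5 (S, w=110) cum 150
  x=6 (T, w=120) cum 270  ← median
  x=7 (P, w=45) cum 315
  x=8 (Q, w=60) cum 375
⇒ x* = 6
y-coordinate, sorted with cumulative weight:
  y=5 (R, w=40) cum 40
  y=5 (S, w=110) cum 150
  y=8 (Q, w=60) cum 210  ← median
  y=10 (T, w=120) cum 330
  y=10 (P, w=45) cum 375
⇒ y* = 8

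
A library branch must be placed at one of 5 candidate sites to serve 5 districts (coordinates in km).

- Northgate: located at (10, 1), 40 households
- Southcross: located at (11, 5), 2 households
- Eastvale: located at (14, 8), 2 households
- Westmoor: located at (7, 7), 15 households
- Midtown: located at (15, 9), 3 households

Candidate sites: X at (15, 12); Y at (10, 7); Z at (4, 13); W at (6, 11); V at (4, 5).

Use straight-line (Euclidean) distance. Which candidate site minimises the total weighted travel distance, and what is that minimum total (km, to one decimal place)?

Total weighted distance at each candidate:
  X (15, 12): total = 658.2
  Y (10, 7): total = 313.9
  Z (4, 13): total = 716.0
  W (6, 11): total = 553.0
  V (4, 5): total = 412.5
Minimum is at Y with total 313.9 km.

Y, total 313.9 km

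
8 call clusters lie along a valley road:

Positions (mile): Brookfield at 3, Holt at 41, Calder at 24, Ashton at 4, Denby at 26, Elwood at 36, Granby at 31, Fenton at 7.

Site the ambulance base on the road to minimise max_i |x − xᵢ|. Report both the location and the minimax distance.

location 22, max distance 19

The 1-center on a line is the midpoint of the two extreme points: leftmost at 3, rightmost at 41.
Optimal location = (3 + 41)/2 = 22; maximum distance = (41 − 3)/2 = 19.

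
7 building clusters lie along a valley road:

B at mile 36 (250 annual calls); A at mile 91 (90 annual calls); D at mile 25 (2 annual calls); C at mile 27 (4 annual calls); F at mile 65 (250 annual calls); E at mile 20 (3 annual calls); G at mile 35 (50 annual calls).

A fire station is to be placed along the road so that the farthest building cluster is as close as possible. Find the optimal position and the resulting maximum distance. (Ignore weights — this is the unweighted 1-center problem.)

location 55.5, max distance 35.5

The 1-center on a line is the midpoint of the two extreme points: leftmost at 20, rightmost at 91.
Optimal location = (20 + 91)/2 = 55.5; maximum distance = (91 − 20)/2 = 35.5.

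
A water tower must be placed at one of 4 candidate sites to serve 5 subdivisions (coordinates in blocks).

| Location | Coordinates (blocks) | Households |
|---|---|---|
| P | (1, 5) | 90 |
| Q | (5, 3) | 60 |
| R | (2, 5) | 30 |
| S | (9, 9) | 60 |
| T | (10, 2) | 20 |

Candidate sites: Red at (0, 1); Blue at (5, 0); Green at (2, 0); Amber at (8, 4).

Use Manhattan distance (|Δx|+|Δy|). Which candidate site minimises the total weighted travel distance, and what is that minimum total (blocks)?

Total weighted distance at each candidate:
  Red (0, 1): total = 2290
  Blue (5, 0): total = 2150
  Green (2, 0): total = 2210
  Amber (8, 4): total = 1610
Minimum is at Amber with total 1610 blocks.

Amber, total 1610 blocks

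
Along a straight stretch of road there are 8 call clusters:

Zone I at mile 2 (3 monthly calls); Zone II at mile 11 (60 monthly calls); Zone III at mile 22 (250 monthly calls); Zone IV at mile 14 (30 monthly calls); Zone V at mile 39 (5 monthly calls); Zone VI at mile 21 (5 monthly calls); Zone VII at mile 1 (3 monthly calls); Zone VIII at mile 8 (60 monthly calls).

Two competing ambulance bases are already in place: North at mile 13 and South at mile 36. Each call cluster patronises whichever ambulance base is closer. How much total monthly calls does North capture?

The indifferent point is the midpoint (13+36)/2 = 24.5; call clusters left of it (closer to North at 13) go to North, those right go to South.
  Zone VII at 1 (w=3) → North
  Zone I at 2 (w=3) → North
  Zone VIII at 8 (w=60) → North
  Zone II at 11 (w=60) → North
  Zone IV at 14 (w=30) → North
  Zone VI at 21 (w=5) → North
  Zone III at 22 (w=250) → North
  Zone V at 39 (w=5) → South
North captures 411; South captures 5.

411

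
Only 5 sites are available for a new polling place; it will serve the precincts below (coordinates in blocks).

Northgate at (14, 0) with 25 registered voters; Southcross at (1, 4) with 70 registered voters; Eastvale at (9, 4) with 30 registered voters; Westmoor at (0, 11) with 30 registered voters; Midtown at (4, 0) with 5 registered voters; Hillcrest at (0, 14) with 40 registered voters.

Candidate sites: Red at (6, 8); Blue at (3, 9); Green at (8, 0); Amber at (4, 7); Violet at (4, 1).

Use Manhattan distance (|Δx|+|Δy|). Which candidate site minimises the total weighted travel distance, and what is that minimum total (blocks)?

Total weighted distance at each candidate:
  Red (6, 8): total = 2040
  Blue (3, 9): total = 1840
  Green (8, 0): total = 2540
  Amber (4, 7): total = 1800
  Violet (4, 1): total = 2040
Minimum is at Amber with total 1800 blocks.

Amber, total 1800 blocks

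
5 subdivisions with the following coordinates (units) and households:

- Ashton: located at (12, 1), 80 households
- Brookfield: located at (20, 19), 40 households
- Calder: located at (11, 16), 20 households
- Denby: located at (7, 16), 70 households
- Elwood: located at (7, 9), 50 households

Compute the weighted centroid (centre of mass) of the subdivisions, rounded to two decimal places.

(10.85, 10.50)

The minimiser of Σwᵢ‖p−pᵢ‖² is the weighted centroid p* = (Σwᵢpᵢ)/(Σwᵢ).
Σwᵢ = 260.
Σwᵢxᵢ = 80·12 + 40·20 + 20·11 + 70·7 + 50·7 = 2820.
Σwᵢyᵢ = 80·1 + 40·19 + 20·16 + 70·16 + 50·9 = 2730.
x* = 2820/260 = 10.85, y* = 2730/260 = 10.50.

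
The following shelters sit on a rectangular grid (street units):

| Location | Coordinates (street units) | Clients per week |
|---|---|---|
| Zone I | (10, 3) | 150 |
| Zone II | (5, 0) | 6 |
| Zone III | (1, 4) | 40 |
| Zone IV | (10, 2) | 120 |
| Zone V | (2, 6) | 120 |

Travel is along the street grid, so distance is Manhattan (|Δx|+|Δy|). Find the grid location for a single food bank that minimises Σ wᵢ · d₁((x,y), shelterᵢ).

(10, 3)

Manhattan distance separates: Σwᵢ(|x−xᵢ|+|y−yᵢ|) = Σwᵢ|x−xᵢ| + Σwᵢ|y−yᵢ|, so x and y are optimised independently as 1-D weighted medians.
Total weight W = 436; half = 218.
x-coordinate, sorted with cumulative weight:
  x=1 (Zone III, w=40) cum 40
  x=2 (Zone V, w=120) cum 160
  x=5 (Zone II, w=6) cum 166
  x=10 (Zone I, w=150) cum 316  ← median
  x=10 (Zone IV, w=120) cum 436
⇒ x* = 10
y-coordinate, sorted with cumulative weight:
  y=0 (Zone II, w=6) cum 6
  y=2 (Zone IV, w=120) cum 126
  y=3 (Zone I, w=150) cum 276  ← median
  y=4 (Zone III, w=40) cum 316
  y=6 (Zone V, w=120) cum 436
⇒ y* = 3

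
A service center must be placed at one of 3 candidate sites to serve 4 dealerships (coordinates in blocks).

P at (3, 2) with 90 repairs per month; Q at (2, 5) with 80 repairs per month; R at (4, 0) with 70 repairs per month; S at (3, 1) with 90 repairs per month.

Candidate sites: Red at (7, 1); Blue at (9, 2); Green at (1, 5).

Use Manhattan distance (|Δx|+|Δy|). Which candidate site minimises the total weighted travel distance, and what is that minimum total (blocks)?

Green, total 1630 blocks

Total weighted distance at each candidate:
  Red (7, 1): total = 1810
  Blue (9, 2): total = 2460
  Green (1, 5): total = 1630
Minimum is at Green with total 1630 blocks.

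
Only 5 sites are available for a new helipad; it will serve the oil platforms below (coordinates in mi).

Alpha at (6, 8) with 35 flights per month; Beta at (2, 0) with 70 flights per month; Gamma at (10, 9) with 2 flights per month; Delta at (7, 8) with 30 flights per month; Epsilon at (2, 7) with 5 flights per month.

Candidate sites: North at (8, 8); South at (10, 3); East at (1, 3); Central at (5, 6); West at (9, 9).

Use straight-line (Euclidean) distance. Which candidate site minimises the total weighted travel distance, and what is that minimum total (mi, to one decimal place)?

Total weighted distance at each candidate:
  North (8, 8): total = 834.9
  South (10, 3): total = 1053.8
  East (1, 3): total = 745.4
  Central (5, 6): total = 660.2
  West (9, 9): total = 1014.3
Minimum is at Central with total 660.2 mi.

Central, total 660.2 mi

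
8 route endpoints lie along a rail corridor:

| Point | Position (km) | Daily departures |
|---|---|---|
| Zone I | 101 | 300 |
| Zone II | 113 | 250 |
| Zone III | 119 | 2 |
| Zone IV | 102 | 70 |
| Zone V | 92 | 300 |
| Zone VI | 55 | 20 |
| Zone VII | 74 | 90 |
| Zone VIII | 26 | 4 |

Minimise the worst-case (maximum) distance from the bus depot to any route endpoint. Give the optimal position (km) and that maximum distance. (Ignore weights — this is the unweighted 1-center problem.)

location 72.5, max distance 46.5

The 1-center on a line is the midpoint of the two extreme points: leftmost at 26, rightmost at 119.
Optimal location = (26 + 119)/2 = 72.5; maximum distance = (119 − 26)/2 = 46.5.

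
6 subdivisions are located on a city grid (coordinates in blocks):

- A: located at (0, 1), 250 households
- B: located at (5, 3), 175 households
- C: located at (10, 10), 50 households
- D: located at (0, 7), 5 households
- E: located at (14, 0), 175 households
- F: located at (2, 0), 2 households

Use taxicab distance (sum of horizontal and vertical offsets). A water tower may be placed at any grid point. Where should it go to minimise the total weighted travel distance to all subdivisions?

(5, 1)

Manhattan distance separates: Σwᵢ(|x−xᵢ|+|y−yᵢ|) = Σwᵢ|x−xᵢ| + Σwᵢ|y−yᵢ|, so x and y are optimised independently as 1-D weighted medians.
Total weight W = 657; half = 328.5.
x-coordinate, sorted with cumulative weight:
  x=0 (A, w=250) cum 250
  x=0 (D, w=5) cum 255
  x=2 (F, w=2) cum 257
  x=5 (B, w=175) cum 432  ← median
  x=10 (C, w=50) cum 482
  x=14 (E, w=175) cum 657
⇒ x* = 5
y-coordinate, sorted with cumulative weight:
  y=0 (E, w=175) cum 175
  y=0 (F, w=2) cum 177
  y=1 (A, w=250) cum 427  ← median
  y=3 (B, w=175) cum 602
  y=7 (D, w=5) cum 607
  y=10 (C, w=50) cum 657
⇒ y* = 1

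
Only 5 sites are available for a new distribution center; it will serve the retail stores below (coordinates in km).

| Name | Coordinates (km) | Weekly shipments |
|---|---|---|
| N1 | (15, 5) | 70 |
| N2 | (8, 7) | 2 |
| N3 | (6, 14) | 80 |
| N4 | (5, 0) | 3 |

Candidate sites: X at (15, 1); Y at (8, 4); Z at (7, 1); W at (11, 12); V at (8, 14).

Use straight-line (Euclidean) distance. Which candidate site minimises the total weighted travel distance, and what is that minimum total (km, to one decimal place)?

V, total 1015.1 km

Total weighted distance at each candidate:
  X (15, 1): total = 1593.5
  Y (8, 4): total = 1331.8
  Z (7, 1): total = 1688.0
  W (11, 12): total = 1047.1
  V (8, 14): total = 1015.1
Minimum is at V with total 1015.1 km.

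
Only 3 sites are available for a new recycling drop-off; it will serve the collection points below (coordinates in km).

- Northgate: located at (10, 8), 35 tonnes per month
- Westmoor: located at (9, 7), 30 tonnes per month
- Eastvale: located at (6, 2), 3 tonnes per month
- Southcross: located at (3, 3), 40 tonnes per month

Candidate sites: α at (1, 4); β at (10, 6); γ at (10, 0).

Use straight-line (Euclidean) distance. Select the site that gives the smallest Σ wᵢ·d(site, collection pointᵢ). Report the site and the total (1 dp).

Total weighted distance at each candidate:
  α (1, 4): total = 706.6
  β (10, 6): total = 434.0
  γ (10, 0): total = 810.2
Minimum is at β with total 434.0 km.

β, total 434.0 km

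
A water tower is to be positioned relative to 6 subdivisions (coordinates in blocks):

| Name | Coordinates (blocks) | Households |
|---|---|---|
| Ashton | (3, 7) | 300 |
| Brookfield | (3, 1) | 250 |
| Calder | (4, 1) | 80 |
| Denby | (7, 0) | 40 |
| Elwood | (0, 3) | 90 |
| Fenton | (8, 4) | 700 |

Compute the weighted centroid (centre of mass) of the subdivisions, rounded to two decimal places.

(5.38, 3.77)

The minimiser of Σwᵢ‖p−pᵢ‖² is the weighted centroid p* = (Σwᵢpᵢ)/(Σwᵢ).
Σwᵢ = 1460.
Σwᵢxᵢ = 300·3 + 250·3 + 80·4 + 40·7 + 90·0 + 700·8 = 7850.
Σwᵢyᵢ = 300·7 + 250·1 + 80·1 + 40·0 + 90·3 + 700·4 = 5500.
x* = 7850/1460 = 5.38, y* = 5500/1460 = 3.77.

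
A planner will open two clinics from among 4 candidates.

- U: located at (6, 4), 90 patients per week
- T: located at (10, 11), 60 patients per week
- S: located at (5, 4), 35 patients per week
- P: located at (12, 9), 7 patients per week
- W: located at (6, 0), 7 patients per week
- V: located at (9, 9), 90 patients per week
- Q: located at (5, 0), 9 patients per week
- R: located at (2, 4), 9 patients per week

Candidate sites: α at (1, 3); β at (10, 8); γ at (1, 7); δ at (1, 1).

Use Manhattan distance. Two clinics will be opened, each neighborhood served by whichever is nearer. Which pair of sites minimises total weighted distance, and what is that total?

Evaluate every pair (each demand assigned to the nearer of the two):
  {α, β}: total = 1233
  {β, δ}: total = 1469
  {β, γ}: total = 1565
  {α, γ}: total = 2623
  {γ, δ}: total = 2859
  {α, δ}: total = 3219
Best pair: {α, β} with total 1233.

{α, β}, total 1233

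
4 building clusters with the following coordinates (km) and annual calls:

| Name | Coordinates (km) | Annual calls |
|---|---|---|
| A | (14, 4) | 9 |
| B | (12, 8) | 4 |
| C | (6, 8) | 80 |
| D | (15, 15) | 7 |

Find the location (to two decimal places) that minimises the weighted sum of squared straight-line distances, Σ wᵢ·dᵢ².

(7.59, 8.13)

The minimiser of Σwᵢ‖p−pᵢ‖² is the weighted centroid p* = (Σwᵢpᵢ)/(Σwᵢ).
Σwᵢ = 100.
Σwᵢxᵢ = 9·14 + 4·12 + 80·6 + 7·15 = 759.
Σwᵢyᵢ = 9·4 + 4·8 + 80·8 + 7·15 = 813.
x* = 759/100 = 7.59, y* = 813/100 = 8.13.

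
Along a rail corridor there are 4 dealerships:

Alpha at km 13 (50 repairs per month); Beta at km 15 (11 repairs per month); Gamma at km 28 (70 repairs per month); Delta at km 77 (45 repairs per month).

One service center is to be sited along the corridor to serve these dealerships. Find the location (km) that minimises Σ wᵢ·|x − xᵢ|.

For a sum of weighted absolute distances on a line, the optimum is the weighted median (not the mean). Total weight W = 176; half-weight = 88.
Sort by position and accumulate weight:
  km 13 (Alpha, w=50) → cum 50
  km 15 (Beta, w=11) → cum 61
  km 28 (Gamma, w=70) → cum 131  ≥ 88 → median here
  km 77 (Delta, w=45) → cum 176
Optimal location: km 28.

x = 28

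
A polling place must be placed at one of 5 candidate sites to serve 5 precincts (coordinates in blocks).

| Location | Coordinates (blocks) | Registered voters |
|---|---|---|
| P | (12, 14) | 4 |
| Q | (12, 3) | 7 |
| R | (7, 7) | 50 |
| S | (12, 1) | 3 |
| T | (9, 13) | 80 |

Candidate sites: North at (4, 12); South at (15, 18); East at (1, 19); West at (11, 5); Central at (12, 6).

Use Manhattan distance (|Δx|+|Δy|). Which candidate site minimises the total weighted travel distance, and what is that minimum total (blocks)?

Total weighted distance at each candidate:
  North (4, 12): total = 1096
  South (15, 18): total = 2044
  East (1, 19): total = 2360
  West (11, 5): total = 1176
  Central (12, 6): total = 1168
Minimum is at North with total 1096 blocks.

North, total 1096 blocks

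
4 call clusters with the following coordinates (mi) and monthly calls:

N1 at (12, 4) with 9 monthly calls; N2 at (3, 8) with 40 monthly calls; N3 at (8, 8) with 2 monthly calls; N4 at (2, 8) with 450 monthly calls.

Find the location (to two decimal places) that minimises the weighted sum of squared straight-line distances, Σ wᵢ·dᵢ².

(2.28, 7.93)

The minimiser of Σwᵢ‖p−pᵢ‖² is the weighted centroid p* = (Σwᵢpᵢ)/(Σwᵢ).
Σwᵢ = 501.
Σwᵢxᵢ = 9·12 + 40·3 + 2·8 + 450·2 = 1144.
Σwᵢyᵢ = 9·4 + 40·8 + 2·8 + 450·8 = 3972.
x* = 1144/501 = 2.28, y* = 3972/501 = 7.93.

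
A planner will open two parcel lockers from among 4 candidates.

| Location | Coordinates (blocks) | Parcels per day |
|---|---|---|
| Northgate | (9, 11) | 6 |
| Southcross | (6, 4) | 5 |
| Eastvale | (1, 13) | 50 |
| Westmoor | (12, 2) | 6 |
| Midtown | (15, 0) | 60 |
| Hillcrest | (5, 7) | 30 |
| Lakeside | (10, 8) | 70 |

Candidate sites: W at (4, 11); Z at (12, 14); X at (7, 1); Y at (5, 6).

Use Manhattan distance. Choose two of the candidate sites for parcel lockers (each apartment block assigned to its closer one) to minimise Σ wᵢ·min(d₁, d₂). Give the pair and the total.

{W, X}, total 1656

Evaluate every pair (each demand assigned to the nearer of the two):
  {W, X}: total = 1656
  {X, Y}: total = 1715
  {W, Y}: total = 1841
  {Z, X}: total = 2032
  {W, Z}: total = 2127
  {Z, Y}: total = 2147
Best pair: {W, X} with total 1656.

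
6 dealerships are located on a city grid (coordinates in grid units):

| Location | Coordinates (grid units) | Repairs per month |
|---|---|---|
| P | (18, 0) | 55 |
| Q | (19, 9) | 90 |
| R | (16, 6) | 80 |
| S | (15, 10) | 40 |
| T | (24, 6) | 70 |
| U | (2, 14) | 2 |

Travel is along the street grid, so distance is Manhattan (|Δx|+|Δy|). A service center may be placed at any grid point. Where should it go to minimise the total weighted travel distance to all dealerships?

(18, 6)

Manhattan distance separates: Σwᵢ(|x−xᵢ|+|y−yᵢ|) = Σwᵢ|x−xᵢ| + Σwᵢ|y−yᵢ|, so x and y are optimised independently as 1-D weighted medians.
Total weight W = 337; half = 168.5.
x-coordinate, sorted with cumulative weight:
  x=2 (U, w=2) cum 2
  x=15 (S, w=40) cum 42
  x=16 (R, w=80) cum 122
  x=18 (P, w=55) cum 177  ← median
  x=19 (Q, w=90) cum 267
  x=24 (T, w=70) cum 337
⇒ x* = 18
y-coordinate, sorted with cumulative weight:
  y=0 (P, w=55) cum 55
  y=6 (R, w=80) cum 135
  y=6 (T, w=70) cum 205  ← median
  y=9 (Q, w=90) cum 295
  y=10 (S, w=40) cum 335
  y=14 (U, w=2) cum 337
⇒ y* = 6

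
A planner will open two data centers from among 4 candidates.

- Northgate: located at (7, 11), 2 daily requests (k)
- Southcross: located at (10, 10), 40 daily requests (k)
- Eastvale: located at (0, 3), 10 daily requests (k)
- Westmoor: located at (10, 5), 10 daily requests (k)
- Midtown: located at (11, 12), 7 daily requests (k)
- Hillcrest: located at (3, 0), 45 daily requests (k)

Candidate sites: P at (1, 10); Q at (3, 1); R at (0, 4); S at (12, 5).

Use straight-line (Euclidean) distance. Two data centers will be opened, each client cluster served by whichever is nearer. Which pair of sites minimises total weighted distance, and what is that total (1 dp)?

{Q, S}, total 381.6

Evaluate every pair (each demand assigned to the nearer of the two):
  {Q, S}: total = 381.6
  {R, S}: total = 535.5
  {P, Q}: total = 605.2
  {Q, R}: total = 706.7
  {P, R}: total = 779.1
  {P, S}: total = 826.7
Best pair: {Q, S} with total 381.6.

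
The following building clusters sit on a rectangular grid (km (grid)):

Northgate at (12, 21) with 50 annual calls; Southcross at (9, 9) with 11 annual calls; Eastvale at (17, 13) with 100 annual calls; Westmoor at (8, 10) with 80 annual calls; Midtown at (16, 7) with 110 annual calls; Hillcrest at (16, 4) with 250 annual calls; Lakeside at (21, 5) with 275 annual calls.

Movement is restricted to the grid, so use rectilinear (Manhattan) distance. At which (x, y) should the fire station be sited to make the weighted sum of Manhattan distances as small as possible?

Manhattan distance separates: Σwᵢ(|x−xᵢ|+|y−yᵢ|) = Σwᵢ|x−xᵢ| + Σwᵢ|y−yᵢ|, so x and y are optimised independently as 1-D weighted medians.
Total weight W = 876; half = 438.
x-coordinate, sorted with cumulative weight:
  x=8 (Westmoor, w=80) cum 80
  x=9 (Southcross, w=11) cum 91
  x=12 (Northgate, w=50) cum 141
  x=16 (Midtown, w=110) cum 251
  x=16 (Hillcrest, w=250) cum 501  ← median
  x=17 (Eastvale, w=100) cum 601
  x=21 (Lakeside, w=275) cum 876
⇒ x* = 16
y-coordinate, sorted with cumulative weight:
  y=4 (Hillcrest, w=250) cum 250
  y=5 (Lakeside, w=275) cum 525  ← median
  y=7 (Midtown, w=110) cum 635
  y=9 (Southcross, w=11) cum 646
  y=10 (Westmoor, w=80) cum 726
  y=13 (Eastvale, w=100) cum 826
  y=21 (Northgate, w=50) cum 876
⇒ y* = 5

(16, 5)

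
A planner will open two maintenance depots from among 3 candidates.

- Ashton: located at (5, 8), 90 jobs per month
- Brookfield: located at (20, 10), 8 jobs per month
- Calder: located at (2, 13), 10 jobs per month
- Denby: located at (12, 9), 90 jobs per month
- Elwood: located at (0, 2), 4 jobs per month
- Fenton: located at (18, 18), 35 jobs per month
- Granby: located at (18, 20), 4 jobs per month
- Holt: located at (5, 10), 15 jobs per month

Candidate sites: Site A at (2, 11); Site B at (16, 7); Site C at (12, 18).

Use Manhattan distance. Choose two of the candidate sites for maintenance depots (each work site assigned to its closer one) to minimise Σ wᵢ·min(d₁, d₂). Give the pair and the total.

Evaluate every pair (each demand assigned to the nearer of the two):
  {Site A, Site B}: total = 1775
  {Site A, Site C}: total = 1844
  {Site B, Site C}: total = 2362
Best pair: {Site A, Site B} with total 1775.

{Site A, Site B}, total 1775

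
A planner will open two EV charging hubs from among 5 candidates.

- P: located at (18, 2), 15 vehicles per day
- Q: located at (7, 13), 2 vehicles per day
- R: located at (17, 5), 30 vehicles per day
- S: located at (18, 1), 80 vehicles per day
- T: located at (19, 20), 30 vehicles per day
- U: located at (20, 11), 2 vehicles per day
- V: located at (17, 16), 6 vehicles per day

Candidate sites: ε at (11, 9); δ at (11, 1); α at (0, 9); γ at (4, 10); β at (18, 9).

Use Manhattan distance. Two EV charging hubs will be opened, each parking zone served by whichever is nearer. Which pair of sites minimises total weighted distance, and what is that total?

Evaluate every pair (each demand assigned to the nearer of the two):
  {δ, β}: total = 1261
  {γ, β}: total = 1323
  {ε, β}: total = 1327
  {α, β}: total = 1333
  {ε, δ}: total = 1666
  {δ, γ}: total = 1890
  {δ, α}: total = 1976
  {ε, γ}: total = 2392
  {ε, α}: total = 2396
  {α, γ}: total = 3620
Best pair: {δ, β} with total 1261.

{δ, β}, total 1261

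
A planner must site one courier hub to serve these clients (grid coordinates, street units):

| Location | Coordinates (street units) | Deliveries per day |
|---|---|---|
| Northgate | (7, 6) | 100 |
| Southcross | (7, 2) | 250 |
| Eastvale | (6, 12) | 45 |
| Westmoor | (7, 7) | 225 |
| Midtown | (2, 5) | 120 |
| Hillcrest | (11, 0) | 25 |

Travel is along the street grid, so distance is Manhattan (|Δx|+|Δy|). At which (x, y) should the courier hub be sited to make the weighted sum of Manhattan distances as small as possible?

(7, 5)

Manhattan distance separates: Σwᵢ(|x−xᵢ|+|y−yᵢ|) = Σwᵢ|x−xᵢ| + Σwᵢ|y−yᵢ|, so x and y are optimised independently as 1-D weighted medians.
Total weight W = 765; half = 382.5.
x-coordinate, sorted with cumulative weight:
  x=2 (Midtown, w=120) cum 120
  x=6 (Eastvale, w=45) cum 165
  x=7 (Northgate, w=100) cum 265
  x=7 (Southcross, w=250) cum 515  ← median
  x=7 (Westmoor, w=225) cum 740
  x=11 (Hillcrest, w=25) cum 765
⇒ x* = 7
y-coordinate, sorted with cumulative weight:
  y=0 (Hillcrest, w=25) cum 25
  y=2 (Southcross, w=250) cum 275
  y=5 (Midtown, w=120) cum 395  ← median
  y=6 (Northgate, w=100) cum 495
  y=7 (Westmoor, w=225) cum 720
  y=12 (Eastvale, w=45) cum 765
⇒ y* = 5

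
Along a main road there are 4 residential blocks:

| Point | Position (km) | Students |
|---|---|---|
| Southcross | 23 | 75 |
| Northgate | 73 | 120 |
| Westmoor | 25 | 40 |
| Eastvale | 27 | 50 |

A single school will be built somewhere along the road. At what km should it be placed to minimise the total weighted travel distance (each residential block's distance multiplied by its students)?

For a sum of weighted absolute distances on a line, the optimum is the weighted median (not the mean). Total weight W = 285; half-weight = 142.5.
Sort by position and accumulate weight:
  km 23 (Southcross, w=75) → cum 75
  km 25 (Westmoor, w=40) → cum 115
  km 27 (Eastvale, w=50) → cum 165  ≥ 142.5 → median here
  km 73 (Northgate, w=120) → cum 285
Optimal location: km 27.

x = 27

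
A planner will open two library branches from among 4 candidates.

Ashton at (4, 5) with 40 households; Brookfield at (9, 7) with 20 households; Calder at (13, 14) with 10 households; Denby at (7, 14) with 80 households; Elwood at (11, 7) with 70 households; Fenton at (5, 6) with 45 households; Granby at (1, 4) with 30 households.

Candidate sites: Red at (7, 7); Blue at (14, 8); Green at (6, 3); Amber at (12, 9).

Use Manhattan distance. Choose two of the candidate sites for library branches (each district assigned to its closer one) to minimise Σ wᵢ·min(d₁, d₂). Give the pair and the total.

Evaluate every pair (each demand assigned to the nearer of the two):
  {Red, Amber}: total = 1475
  {Red, Green}: total = 1485
  {Red, Blue}: total = 1555
  {Green, Amber}: total = 1690
  {Blue, Green}: total = 1950
  {Blue, Amber}: total = 2580
Best pair: {Red, Amber} with total 1475.

{Red, Amber}, total 1475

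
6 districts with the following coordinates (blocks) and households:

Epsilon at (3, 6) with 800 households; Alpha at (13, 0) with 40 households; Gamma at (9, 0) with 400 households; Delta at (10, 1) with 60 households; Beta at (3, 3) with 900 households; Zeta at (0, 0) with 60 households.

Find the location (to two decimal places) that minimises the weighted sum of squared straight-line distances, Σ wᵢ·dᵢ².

(4.35, 3.35)

The minimiser of Σwᵢ‖p−pᵢ‖² is the weighted centroid p* = (Σwᵢpᵢ)/(Σwᵢ).
Σwᵢ = 2260.
Σwᵢxᵢ = 800·3 + 40·13 + 400·9 + 60·10 + 900·3 + 60·0 = 9820.
Σwᵢyᵢ = 800·6 + 40·0 + 400·0 + 60·1 + 900·3 + 60·0 = 7560.
x* = 9820/2260 = 4.35, y* = 7560/2260 = 3.35.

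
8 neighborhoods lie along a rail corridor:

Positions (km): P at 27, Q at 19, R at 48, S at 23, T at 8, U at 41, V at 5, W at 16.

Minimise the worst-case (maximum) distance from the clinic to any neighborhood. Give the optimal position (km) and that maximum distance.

location 26.5, max distance 21.5

The 1-center on a line is the midpoint of the two extreme points: leftmost at 5, rightmost at 48.
Optimal location = (5 + 48)/2 = 26.5; maximum distance = (48 − 5)/2 = 21.5.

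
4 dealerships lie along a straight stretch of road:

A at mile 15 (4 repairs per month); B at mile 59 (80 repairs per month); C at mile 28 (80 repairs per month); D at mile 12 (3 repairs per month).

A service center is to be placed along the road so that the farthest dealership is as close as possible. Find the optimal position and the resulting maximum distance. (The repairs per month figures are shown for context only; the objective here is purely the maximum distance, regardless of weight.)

The 1-center on a line is the midpoint of the two extreme points: leftmost at 12, rightmost at 59.
Optimal location = (12 + 59)/2 = 35.5; maximum distance = (59 − 12)/2 = 23.5.

location 35.5, max distance 23.5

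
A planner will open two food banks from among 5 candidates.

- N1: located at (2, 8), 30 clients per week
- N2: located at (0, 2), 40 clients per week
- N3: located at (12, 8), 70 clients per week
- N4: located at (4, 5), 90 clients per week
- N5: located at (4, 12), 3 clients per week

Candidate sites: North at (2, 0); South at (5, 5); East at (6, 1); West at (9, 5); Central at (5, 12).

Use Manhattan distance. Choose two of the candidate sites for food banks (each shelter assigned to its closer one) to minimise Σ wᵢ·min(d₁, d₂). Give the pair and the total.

{South, West}, total 1034

Evaluate every pair (each demand assigned to the nearer of the two):
  {South, West}: total = 1034
  {North, South}: total = 1154
  {South, East}: total = 1274
  {South, Central}: total = 1293
  {North, West}: total = 1306
  {East, West}: total = 1486
  {West, Central}: total = 1563
  {North, Central}: total = 1773
  {East, Central}: total = 1803
  {North, East}: total = 1889
Best pair: {South, West} with total 1034.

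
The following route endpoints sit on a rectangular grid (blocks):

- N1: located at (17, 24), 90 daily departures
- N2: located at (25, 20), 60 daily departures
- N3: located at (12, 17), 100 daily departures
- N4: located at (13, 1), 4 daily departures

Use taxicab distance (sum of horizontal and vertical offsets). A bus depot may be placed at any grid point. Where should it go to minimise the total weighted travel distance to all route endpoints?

(17, 20)

Manhattan distance separates: Σwᵢ(|x−xᵢ|+|y−yᵢ|) = Σwᵢ|x−xᵢ| + Σwᵢ|y−yᵢ|, so x and y are optimised independently as 1-D weighted medians.
Total weight W = 254; half = 127.
x-coordinate, sorted with cumulative weight:
  x=12 (N3, w=100) cum 100
  x=13 (N4, w=4) cum 104
  x=17 (N1, w=90) cum 194  ← median
  x=25 (N2, w=60) cum 254
⇒ x* = 17
y-coordinate, sorted with cumulative weight:
  y=1 (N4, w=4) cum 4
  y=17 (N3, w=100) cum 104
  y=20 (N2, w=60) cum 164  ← median
  y=24 (N1, w=90) cum 254
⇒ y* = 20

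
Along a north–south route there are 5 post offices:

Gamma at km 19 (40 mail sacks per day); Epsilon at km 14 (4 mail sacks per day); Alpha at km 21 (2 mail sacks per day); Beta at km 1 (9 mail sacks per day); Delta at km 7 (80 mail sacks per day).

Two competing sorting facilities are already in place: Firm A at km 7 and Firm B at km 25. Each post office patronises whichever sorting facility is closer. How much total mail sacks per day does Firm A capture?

93

The indifferent point is the midpoint (7+25)/2 = 16; post offices left of it (closer to Firm A at 7) go to Firm A, those right go to Firm B.
  Beta at 1 (w=9) → Firm A
  Delta at 7 (w=80) → Firm A
  Epsilon at 14 (w=4) → Firm A
  Gamma at 19 (w=40) → Firm B
  Alpha at 21 (w=2) → Firm B
Firm A captures 93; Firm B captures 42.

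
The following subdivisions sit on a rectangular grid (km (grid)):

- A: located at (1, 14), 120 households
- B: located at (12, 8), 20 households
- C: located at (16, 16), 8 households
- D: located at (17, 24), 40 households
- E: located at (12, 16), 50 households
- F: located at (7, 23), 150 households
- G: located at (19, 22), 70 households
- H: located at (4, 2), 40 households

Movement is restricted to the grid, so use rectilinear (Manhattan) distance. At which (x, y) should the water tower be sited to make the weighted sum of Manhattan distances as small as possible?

(7, 22)

Manhattan distance separates: Σwᵢ(|x−xᵢ|+|y−yᵢ|) = Σwᵢ|x−xᵢ| + Σwᵢ|y−yᵢ|, so x and y are optimised independently as 1-D weighted medians.
Total weight W = 498; half = 249.
x-coordinate, sorted with cumulative weight:
  x=1 (A, w=120) cum 120
  x=4 (H, w=40) cum 160
  x=7 (F, w=150) cum 310  ← median
  x=12 (B, w=20) cum 330
  x=12 (E, w=50) cum 380
  x=16 (C, w=8) cum 388
  x=17 (D, w=40) cum 428
  x=19 (G, w=70) cum 498
⇒ x* = 7
y-coordinate, sorted with cumulative weight:
  y=2 (H, w=40) cum 40
  y=8 (B, w=20) cum 60
  y=14 (A, w=120) cum 180
  y=16 (C, w=8) cum 188
  y=16 (E, w=50) cum 238
  y=22 (G, w=70) cum 308  ← median
  y=23 (F, w=150) cum 458
  y=24 (D, w=40) cum 498
⇒ y* = 22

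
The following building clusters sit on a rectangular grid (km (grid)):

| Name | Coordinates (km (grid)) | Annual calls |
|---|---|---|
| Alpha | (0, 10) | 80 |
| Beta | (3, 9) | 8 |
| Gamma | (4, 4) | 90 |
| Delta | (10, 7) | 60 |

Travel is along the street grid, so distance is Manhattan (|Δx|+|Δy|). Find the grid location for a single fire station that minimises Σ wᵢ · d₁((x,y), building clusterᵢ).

(4, 7)

Manhattan distance separates: Σwᵢ(|x−xᵢ|+|y−yᵢ|) = Σwᵢ|x−xᵢ| + Σwᵢ|y−yᵢ|, so x and y are optimised independently as 1-D weighted medians.
Total weight W = 238; half = 119.
x-coordinate, sorted with cumulative weight:
  x=0 (Alpha, w=80) cum 80
  x=3 (Beta, w=8) cum 88
  x=4 (Gamma, w=90) cum 178  ← median
  x=10 (Delta, w=60) cum 238
⇒ x* = 4
y-coordinate, sorted with cumulative weight:
  y=4 (Gamma, w=90) cum 90
  y=7 (Delta, w=60) cum 150  ← median
  y=9 (Beta, w=8) cum 158
  y=10 (Alpha, w=80) cum 238
⇒ y* = 7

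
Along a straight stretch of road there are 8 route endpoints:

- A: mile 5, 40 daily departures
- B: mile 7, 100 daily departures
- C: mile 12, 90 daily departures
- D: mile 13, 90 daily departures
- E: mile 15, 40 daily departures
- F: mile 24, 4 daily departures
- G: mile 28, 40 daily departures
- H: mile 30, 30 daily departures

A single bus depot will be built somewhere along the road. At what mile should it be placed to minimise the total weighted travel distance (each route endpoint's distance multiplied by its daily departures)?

x = 12

For a sum of weighted absolute distances on a line, the optimum is the weighted median (not the mean). Total weight W = 434; half-weight = 217.
Sort by position and accumulate weight:
  mile 5 (A, w=40) → cum 40
  mile 7 (B, w=100) → cum 140
  mile 12 (C, w=90) → cum 230  ≥ 217 → median here
  mile 13 (D, w=90) → cum 320
  mile 15 (E, w=40) → cum 360
  mile 24 (F, w=4) → cum 364
  mile 28 (G, w=40) → cum 404
  mile 30 (H, w=30) → cum 434
Optimal location: mile 12.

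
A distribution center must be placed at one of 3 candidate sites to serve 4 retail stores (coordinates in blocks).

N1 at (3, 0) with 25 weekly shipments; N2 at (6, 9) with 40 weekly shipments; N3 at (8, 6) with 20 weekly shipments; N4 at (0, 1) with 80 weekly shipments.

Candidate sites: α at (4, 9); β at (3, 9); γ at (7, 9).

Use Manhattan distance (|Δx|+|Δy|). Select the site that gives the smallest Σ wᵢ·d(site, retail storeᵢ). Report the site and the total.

β, total 1385 blocks

Total weighted distance at each candidate:
  α (4, 9): total = 1430
  β (3, 9): total = 1385
  γ (7, 9): total = 1645
Minimum is at β with total 1385 blocks.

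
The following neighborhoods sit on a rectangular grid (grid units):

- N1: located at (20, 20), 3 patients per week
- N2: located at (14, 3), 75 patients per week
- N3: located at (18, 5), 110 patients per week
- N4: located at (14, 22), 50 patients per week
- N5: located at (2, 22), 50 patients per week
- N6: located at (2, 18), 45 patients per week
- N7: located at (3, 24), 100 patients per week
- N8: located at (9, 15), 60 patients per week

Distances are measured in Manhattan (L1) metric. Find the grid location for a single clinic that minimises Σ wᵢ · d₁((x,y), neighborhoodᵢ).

(9, 18)

Manhattan distance separates: Σwᵢ(|x−xᵢ|+|y−yᵢ|) = Σwᵢ|x−xᵢ| + Σwᵢ|y−yᵢ|, so x and y are optimised independently as 1-D weighted medians.
Total weight W = 493; half = 246.5.
x-coordinate, sorted with cumulative weight:
  x=2 (N5, w=50) cum 50
  x=2 (N6, w=45) cum 95
  x=3 (N7, w=100) cum 195
  x=9 (N8, w=60) cum 255  ← median
  x=14 (N2, w=75) cum 330
  x=14 (N4, w=50) cum 380
  x=18 (N3, w=110) cum 490
  x=20 (N1, w=3) cum 493
⇒ x* = 9
y-coordinate, sorted with cumulative weight:
  y=3 (N2, w=75) cum 75
  y=5 (N3, w=110) cum 185
  y=15 (N8, w=60) cum 245
  y=18 (N6, w=45) cum 290  ← median
  y=20 (N1, w=3) cum 293
  y=22 (N4, w=50) cum 343
  y=22 (N5, w=50) cum 393
  y=24 (N7, w=100) cum 493
⇒ y* = 18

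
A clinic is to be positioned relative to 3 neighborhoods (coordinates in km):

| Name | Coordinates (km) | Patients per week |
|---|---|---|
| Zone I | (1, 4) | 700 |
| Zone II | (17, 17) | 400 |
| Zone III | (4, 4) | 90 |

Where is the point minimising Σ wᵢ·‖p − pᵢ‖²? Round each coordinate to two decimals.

(6.61, 8.37)

The minimiser of Σwᵢ‖p−pᵢ‖² is the weighted centroid p* = (Σwᵢpᵢ)/(Σwᵢ).
Σwᵢ = 1190.
Σwᵢxᵢ = 700·1 + 400·17 + 90·4 = 7860.
Σwᵢyᵢ = 700·4 + 400·17 + 90·4 = 9960.
x* = 7860/1190 = 6.61, y* = 9960/1190 = 8.37.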